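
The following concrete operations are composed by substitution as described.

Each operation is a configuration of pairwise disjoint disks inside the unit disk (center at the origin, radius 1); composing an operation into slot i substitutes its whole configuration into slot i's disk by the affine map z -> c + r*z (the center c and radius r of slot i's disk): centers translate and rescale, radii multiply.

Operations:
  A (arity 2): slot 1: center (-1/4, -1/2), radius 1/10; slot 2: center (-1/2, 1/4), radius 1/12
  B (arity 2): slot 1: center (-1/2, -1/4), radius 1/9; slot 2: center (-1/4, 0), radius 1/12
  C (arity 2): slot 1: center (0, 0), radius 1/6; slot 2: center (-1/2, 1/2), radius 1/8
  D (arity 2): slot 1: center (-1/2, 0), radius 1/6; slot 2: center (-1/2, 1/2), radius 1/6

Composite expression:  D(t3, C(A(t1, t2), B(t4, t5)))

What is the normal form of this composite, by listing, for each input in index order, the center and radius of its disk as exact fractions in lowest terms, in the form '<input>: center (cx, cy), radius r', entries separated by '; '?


t1: center (-73/144, 35/72), radius 1/360; t2: center (-37/72, 73/144), radius 1/432; t3: center (-1/2, 0), radius 1/6; t4: center (-19/32, 37/64), radius 1/432; t5: center (-113/192, 7/12), radius 1/576


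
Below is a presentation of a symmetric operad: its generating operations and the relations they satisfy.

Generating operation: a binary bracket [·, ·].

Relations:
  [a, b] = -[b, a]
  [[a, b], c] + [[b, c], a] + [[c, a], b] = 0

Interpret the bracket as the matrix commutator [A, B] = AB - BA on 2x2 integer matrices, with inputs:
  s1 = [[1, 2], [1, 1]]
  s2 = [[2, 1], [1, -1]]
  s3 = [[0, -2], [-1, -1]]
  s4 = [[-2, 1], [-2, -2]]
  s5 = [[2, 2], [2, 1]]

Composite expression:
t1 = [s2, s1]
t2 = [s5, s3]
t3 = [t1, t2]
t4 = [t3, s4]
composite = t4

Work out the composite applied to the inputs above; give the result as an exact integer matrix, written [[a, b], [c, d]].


[[38, 12], [24, -38]]

[s2, s1] = [[-1, 6], [-3, 1]]
[s5, s3] = [[2, -4], [3, -2]]
[[s2, s1], [s5, s3]] = [[6, -16], [-6, -6]]
[[[s2, s1], [s5, s3]], s4] = [[38, 12], [24, -38]]


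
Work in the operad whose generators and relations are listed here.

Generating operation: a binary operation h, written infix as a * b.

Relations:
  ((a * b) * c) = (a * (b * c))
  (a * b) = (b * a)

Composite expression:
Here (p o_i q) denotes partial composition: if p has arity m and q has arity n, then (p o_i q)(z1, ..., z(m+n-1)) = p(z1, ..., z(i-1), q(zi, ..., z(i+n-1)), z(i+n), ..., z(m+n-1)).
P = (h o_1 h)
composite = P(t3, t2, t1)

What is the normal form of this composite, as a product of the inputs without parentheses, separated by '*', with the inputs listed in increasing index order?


t1 * t2 * t3

Both nesting and order wash out for h; what remains is which t's occur.
(t3 * t2) unparenthesizes to t3 * t2
((t3 * t2) * t1) unparenthesizes to t3 * t2 * t1
commutativity sorts the factors: t1 * t2 * t3


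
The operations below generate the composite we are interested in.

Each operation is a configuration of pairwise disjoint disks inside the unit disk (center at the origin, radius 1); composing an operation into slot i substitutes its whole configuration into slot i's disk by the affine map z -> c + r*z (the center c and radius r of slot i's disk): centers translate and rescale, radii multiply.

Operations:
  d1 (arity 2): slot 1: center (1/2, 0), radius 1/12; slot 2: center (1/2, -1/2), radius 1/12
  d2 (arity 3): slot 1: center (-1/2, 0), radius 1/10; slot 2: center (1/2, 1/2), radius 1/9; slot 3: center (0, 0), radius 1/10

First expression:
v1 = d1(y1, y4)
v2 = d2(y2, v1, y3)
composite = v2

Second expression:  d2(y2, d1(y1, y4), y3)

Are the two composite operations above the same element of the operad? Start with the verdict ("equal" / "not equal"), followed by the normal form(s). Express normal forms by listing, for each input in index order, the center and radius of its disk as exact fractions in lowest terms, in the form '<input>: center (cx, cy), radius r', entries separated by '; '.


equal; both compose to y1: center (5/9, 1/2), radius 1/108; y2: center (-1/2, 0), radius 1/10; y3: center (0, 0), radius 1/10; y4: center (5/9, 4/9), radius 1/108

The first expression, normalized: y1: center (5/9, 1/2), radius 1/108; y2: center (-1/2, 0), radius 1/10; y3: center (0, 0), radius 1/10; y4: center (5/9, 4/9), radius 1/108
The second expression, normalized: y1: center (5/9, 1/2), radius 1/108; y2: center (-1/2, 0), radius 1/10; y3: center (0, 0), radius 1/10; y4: center (5/9, 4/9), radius 1/108
The forms coincide; equal.


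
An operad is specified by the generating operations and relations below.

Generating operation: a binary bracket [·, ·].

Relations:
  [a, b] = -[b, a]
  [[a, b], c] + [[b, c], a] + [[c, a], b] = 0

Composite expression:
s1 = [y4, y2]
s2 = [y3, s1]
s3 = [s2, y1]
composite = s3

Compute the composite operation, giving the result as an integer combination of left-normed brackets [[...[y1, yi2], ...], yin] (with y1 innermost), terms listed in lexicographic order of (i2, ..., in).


-[[[y1, y2], y4], y3] + [[[y1, y3], y2], y4] - [[[y1, y3], y4], y2] + [[[y1, y4], y2], y3]


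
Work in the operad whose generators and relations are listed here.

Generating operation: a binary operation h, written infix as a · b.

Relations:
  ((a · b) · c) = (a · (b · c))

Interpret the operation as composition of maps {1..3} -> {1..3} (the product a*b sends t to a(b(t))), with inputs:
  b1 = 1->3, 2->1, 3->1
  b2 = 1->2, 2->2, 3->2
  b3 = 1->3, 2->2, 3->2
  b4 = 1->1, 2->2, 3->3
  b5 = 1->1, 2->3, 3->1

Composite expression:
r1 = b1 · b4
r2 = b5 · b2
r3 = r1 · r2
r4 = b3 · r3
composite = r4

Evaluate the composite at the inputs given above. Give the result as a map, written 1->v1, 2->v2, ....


1->3, 2->3, 3->3

(b1 · b4) = 1->3, 2->1, 3->1
(b5 · b2) = 1->3, 2->3, 3->3
((b1 · b4) · (b5 · b2)) = 1->1, 2->1, 3->1
(b3 · ((b1 · b4) · (b5 · b2))) = 1->3, 2->3, 3->3


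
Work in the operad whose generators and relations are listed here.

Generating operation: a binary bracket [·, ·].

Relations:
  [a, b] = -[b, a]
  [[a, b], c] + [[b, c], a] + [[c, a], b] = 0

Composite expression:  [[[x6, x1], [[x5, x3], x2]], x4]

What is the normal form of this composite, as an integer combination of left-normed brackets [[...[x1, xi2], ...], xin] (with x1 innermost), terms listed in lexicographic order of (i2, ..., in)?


-[[[[[x1, x6], x2], x3], x5], x4] + [[[[[x1, x6], x2], x5], x3], x4] + [[[[[x1, x6], x3], x5], x2], x4] - [[[[[x1, x6], x5], x3], x2], x4]


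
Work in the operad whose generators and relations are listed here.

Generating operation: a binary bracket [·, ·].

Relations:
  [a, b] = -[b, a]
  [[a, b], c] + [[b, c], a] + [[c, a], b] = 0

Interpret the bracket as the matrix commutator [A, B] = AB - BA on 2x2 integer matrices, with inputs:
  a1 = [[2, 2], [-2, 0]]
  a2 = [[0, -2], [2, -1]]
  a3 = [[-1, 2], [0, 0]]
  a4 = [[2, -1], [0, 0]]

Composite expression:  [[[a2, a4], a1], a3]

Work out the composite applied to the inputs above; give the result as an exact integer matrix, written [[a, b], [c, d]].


[a2, a4] = [[2, 3], [4, -2]]
[[a2, a4], a1] = [[-14, 2], [16, 14]]
[[[a2, a4], a1], a3] = [[-32, -54], [-16, 32]]

[[-32, -54], [-16, 32]]


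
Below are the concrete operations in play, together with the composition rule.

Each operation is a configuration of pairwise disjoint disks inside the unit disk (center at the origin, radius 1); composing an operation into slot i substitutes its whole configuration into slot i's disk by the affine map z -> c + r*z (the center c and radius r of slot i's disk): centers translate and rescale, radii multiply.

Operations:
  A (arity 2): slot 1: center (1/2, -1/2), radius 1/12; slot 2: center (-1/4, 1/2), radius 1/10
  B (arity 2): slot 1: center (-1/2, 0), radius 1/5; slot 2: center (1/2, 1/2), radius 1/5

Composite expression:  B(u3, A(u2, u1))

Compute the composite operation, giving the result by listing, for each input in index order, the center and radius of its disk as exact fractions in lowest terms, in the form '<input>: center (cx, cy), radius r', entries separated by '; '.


u1: center (9/20, 3/5), radius 1/50; u2: center (3/5, 2/5), radius 1/60; u3: center (-1/2, 0), radius 1/5

Below B, radii multiply path by path; the u-disk centers shift.
u3 passes through 1 substitution, ending at center (-1/2, 0), radius 1/5
u2 passes through 2 substitutions, ending at center (3/5, 2/5), radius 1/60
u1 passes through 2 substitutions, ending at center (9/20, 3/5), radius 1/50


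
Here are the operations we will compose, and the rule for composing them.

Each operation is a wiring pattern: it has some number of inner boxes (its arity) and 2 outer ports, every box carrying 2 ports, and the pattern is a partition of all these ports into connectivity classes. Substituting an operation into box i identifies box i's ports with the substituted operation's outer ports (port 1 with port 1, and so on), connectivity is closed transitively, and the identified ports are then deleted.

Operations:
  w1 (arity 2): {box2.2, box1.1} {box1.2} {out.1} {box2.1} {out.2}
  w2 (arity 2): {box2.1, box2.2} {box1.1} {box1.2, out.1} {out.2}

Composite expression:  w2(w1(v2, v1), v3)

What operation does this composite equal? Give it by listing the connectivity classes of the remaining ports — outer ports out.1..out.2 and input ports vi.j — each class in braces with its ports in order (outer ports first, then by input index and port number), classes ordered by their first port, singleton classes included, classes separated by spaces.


Two ports join when wires chain via w2-identified ports.
stage w1: inputs (v2, v1), connectivity {out.1} {out.2} {v1.1} {v1.2, v2.1} {v2.2}, out.j its boundary
stage w2: inputs (v2, v1, v3), connectivity {out.1} {out.2} {v1.1} {v1.2, v2.1} {v2.2} {v3.1, v3.2}, out.j its boundary

{out.1} {out.2} {v1.1} {v1.2, v2.1} {v2.2} {v3.1, v3.2}


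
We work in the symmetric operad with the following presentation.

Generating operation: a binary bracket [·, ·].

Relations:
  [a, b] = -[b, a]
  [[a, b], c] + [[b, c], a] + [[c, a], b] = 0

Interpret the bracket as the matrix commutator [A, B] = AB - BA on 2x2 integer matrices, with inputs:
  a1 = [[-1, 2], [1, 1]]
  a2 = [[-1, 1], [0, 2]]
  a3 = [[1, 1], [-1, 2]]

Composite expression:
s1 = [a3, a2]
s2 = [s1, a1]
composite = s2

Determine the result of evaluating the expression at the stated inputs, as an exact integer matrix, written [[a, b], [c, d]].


[[-4, 8], [-8, 4]]


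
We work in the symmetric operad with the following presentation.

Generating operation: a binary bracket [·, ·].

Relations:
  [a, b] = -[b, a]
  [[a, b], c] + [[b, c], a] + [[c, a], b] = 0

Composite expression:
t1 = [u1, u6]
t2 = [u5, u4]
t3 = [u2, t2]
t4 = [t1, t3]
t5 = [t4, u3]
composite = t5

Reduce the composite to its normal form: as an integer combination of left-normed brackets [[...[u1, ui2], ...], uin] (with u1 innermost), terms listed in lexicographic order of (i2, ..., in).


Expand each bracket as ab - ba; the u1-initial words give the coefficients.
Composite bracket: [[[u1, u6], [u2, [u5, u4]]], u3]
Each bracket splits as ab - ba, giving 32 signed words (2^5 = 32).
The u1-initial words carry the normal form:
  from u1u6u2u4u5u3, sign -1: term -[[[[[u1, u6], u2], u4], u5], u3]
  from u1u6u2u5u4u3, sign +1: term +[[[[[u1, u6], u2], u5], u4], u3]
  from u1u6u4u5u2u3, sign +1: term +[[[[[u1, u6], u4], u5], u2], u3]
  from u1u6u5u4u2u3, sign -1: term -[[[[[u1, u6], u5], u4], u2], u3]

-[[[[[u1, u6], u2], u4], u5], u3] + [[[[[u1, u6], u2], u5], u4], u3] + [[[[[u1, u6], u4], u5], u2], u3] - [[[[[u1, u6], u5], u4], u2], u3]


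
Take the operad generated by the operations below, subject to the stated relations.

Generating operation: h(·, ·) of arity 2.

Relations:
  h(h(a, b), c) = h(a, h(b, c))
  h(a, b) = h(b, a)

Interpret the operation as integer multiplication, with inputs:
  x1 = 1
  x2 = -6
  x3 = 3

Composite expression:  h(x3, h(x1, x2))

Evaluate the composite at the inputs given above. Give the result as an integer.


-18


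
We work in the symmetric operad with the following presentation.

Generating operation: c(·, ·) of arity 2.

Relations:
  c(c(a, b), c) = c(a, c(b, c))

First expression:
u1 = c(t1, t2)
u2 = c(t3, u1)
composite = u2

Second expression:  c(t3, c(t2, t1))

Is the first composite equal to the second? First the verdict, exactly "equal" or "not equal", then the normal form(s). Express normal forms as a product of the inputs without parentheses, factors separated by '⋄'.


not equal; first: t3 ⋄ t1 ⋄ t2; second: t3 ⋄ t2 ⋄ t1

Reducing the first expression gives t3 ⋄ t1 ⋄ t2
Reducing the second expression gives t3 ⋄ t2 ⋄ t1
Different reductions; not equal.


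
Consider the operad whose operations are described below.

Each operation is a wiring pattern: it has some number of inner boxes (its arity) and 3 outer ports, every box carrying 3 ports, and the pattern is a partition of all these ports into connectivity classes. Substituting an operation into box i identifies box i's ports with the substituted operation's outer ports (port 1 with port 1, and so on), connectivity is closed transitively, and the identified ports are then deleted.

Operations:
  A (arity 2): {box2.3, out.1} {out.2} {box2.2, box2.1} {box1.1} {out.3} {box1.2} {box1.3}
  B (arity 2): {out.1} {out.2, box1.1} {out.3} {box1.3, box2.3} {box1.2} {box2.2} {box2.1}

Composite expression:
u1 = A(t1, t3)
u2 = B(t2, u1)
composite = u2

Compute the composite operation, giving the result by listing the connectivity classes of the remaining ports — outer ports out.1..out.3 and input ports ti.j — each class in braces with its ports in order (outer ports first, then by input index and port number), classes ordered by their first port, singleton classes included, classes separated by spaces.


{out.1} {out.2, t2.1} {out.3} {t1.1} {t1.2} {t1.3} {t2.2} {t2.3} {t3.1, t3.2} {t3.3}


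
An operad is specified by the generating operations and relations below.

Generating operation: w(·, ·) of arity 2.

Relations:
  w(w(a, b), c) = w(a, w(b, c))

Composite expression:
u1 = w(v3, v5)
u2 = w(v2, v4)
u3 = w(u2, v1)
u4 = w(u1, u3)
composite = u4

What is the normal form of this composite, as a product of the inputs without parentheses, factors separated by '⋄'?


v3 ⋄ v5 ⋄ v2 ⋄ v4 ⋄ v1

The w-tree's shape is irrelevant; the v-reading-order decides.
w(v3, v5) spells out as v3 ⋄ v5
w(v2, v4) spells out as v2 ⋄ v4
w(w(v2, v4), v1) spells out as v2 ⋄ v4 ⋄ v1
w(w(v3, v5), w(w(v2, v4), v1)) spells out as v3 ⋄ v5 ⋄ v2 ⋄ v4 ⋄ v1


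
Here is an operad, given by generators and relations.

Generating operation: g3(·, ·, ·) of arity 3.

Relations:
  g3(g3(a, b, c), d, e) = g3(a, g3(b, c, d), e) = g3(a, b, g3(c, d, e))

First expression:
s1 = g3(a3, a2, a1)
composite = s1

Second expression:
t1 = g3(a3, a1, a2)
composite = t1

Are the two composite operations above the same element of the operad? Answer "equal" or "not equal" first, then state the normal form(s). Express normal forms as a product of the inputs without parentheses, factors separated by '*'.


not equal — first a3 * a2 * a1, second a3 * a1 * a2

Reducing the first expression gives a3 * a2 * a1
Reducing the second expression gives a3 * a1 * a2
The forms do not match — not equal.


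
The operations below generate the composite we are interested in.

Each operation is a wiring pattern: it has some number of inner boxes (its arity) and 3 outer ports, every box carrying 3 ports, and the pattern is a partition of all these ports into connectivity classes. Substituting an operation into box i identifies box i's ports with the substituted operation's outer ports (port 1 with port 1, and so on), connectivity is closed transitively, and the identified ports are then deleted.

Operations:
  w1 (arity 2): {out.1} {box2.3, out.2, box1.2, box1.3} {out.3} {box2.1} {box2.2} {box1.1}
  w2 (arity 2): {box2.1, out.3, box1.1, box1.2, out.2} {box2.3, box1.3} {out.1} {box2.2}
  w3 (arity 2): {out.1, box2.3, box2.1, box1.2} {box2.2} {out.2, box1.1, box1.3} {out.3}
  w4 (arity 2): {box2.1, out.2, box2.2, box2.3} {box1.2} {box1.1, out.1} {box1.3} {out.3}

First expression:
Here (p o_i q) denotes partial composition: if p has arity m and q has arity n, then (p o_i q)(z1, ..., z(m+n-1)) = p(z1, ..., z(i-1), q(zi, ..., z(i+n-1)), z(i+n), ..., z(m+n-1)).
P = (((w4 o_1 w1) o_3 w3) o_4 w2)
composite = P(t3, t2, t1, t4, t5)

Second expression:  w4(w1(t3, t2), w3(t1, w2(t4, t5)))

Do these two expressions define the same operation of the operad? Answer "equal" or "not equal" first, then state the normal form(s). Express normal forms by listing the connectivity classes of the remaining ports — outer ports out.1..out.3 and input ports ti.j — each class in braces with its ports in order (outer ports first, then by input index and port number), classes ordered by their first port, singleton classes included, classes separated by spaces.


In normal form, the first expression is {out.1} {out.2, t1.1, t1.2, t1.3, t4.1, t4.2, t5.1} {out.3} {t2.1} {t2.2} {t2.3, t3.2, t3.3} {t3.1} {t4.3, t5.3} {t5.2}
In normal form, the second expression is {out.1} {out.2, t1.1, t1.2, t1.3, t4.1, t4.2, t5.1} {out.3} {t2.1} {t2.2} {t2.3, t3.2, t3.3} {t3.1} {t4.3, t5.3} {t5.2}
The forms coincide; equal.

equal; both compose to {out.1} {out.2, t1.1, t1.2, t1.3, t4.1, t4.2, t5.1} {out.3} {t2.1} {t2.2} {t2.3, t3.2, t3.3} {t3.1} {t4.3, t5.3} {t5.2}


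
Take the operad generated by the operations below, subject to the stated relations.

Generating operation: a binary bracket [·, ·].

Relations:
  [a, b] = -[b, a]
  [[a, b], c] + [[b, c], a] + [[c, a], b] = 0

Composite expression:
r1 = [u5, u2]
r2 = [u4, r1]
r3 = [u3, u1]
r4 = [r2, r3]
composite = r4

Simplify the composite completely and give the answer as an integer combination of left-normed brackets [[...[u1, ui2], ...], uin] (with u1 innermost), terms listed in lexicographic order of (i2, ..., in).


Expand each bracket as ab - ba; the u1-initial words give the coefficients.
Composite bracket: [[u4, [u5, u2]], [u3, u1]]
Under [a, b] = ab - ba we get 16 signed associative words (2^4 = 16).
Coefficients come from the u1-initial words:
  from u1u3u2u5u4, sign +1: term +[[[[u1, u3], u2], u5], u4]
  from u1u3u4u2u5, sign -1: term -[[[[u1, u3], u4], u2], u5]
  from u1u3u4u5u2, sign +1: term +[[[[u1, u3], u4], u5], u2]
  from u1u3u5u2u4, sign -1: term -[[[[u1, u3], u5], u2], u4]

[[[[u1, u3], u2], u5], u4] - [[[[u1, u3], u4], u2], u5] + [[[[u1, u3], u4], u5], u2] - [[[[u1, u3], u5], u2], u4]


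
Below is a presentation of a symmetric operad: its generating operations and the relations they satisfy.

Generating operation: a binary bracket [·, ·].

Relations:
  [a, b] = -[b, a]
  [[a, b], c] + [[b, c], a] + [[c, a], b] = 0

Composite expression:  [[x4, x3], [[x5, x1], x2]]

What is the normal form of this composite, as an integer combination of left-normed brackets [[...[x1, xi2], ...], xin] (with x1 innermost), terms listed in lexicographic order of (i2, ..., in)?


-[[[[x1, x5], x2], x3], x4] + [[[[x1, x5], x2], x4], x3]

In the tensor algebra, words opening x1 carry the x1-anchored form.
Composite bracket: [[x4, x3], [[x5, x1], x2]]
The bracket unfolds into 16 signed words via [a, b] = ab - ba (2^4 = 16).
Coefficients come from the x1-initial words:
  word x1x5x2x3x4 has sign -1, contributing -[[[[x1, x5], x2], x3], x4]
  word x1x5x2x4x3 has sign +1, contributing +[[[[x1, x5], x2], x4], x3]


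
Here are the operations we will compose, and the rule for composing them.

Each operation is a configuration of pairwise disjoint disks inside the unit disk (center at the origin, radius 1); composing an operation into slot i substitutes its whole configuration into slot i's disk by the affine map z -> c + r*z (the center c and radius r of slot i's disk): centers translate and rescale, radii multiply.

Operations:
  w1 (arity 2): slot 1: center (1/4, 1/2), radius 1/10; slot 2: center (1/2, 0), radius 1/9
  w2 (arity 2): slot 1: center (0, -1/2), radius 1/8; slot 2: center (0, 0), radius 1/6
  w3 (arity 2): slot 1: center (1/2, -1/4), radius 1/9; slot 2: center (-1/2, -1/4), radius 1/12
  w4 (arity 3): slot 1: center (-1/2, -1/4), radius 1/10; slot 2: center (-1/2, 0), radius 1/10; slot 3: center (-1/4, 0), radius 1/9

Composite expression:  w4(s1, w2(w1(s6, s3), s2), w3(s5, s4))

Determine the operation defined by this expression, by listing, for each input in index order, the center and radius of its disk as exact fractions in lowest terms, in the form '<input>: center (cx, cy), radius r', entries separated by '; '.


Follow each s-input down from w4: c' goes to c + r*c', radius to r*r'.
for s1, the 1-step affine chain lands on center (-1/2, -1/4), radius 1/10
for s6, the 3-step affine chain lands on center (-159/320, -7/160), radius 1/800
for s3, the 3-step affine chain lands on center (-79/160, -1/20), radius 1/720
for s2, the 2-step affine chain lands on center (-1/2, 0), radius 1/60
for s5, the 2-step affine chain lands on center (-7/36, -1/36), radius 1/81
for s4, the 2-step affine chain lands on center (-11/36, -1/36), radius 1/108

s1: center (-1/2, -1/4), radius 1/10; s2: center (-1/2, 0), radius 1/60; s3: center (-79/160, -1/20), radius 1/720; s4: center (-11/36, -1/36), radius 1/108; s5: center (-7/36, -1/36), radius 1/81; s6: center (-159/320, -7/160), radius 1/800


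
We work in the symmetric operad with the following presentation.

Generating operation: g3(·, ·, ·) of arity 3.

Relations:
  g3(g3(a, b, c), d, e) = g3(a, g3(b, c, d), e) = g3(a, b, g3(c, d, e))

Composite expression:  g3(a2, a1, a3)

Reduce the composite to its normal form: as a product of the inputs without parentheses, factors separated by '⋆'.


Associativity of g3 dissolves the nesting; only the a-input order survives.
g3(a2, a1, a3) unparenthesizes to a2 ⋆ a1 ⋆ a3

a2 ⋆ a1 ⋆ a3


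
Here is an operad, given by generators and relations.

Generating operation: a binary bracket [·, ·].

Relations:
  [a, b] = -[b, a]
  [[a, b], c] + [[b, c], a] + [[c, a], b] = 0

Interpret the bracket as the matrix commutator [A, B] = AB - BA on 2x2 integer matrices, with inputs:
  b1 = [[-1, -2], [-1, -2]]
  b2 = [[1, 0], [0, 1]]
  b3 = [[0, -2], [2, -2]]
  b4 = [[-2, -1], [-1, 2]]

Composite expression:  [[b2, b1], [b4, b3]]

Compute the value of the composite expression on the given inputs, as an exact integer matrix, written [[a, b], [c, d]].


[[0, 0], [0, 0]]

[b2, b1] = [[0, 0], [0, 0]]
[b4, b3] = [[-4, 10], [6, 4]]
[[b2, b1], [b4, b3]] = [[0, 0], [0, 0]]


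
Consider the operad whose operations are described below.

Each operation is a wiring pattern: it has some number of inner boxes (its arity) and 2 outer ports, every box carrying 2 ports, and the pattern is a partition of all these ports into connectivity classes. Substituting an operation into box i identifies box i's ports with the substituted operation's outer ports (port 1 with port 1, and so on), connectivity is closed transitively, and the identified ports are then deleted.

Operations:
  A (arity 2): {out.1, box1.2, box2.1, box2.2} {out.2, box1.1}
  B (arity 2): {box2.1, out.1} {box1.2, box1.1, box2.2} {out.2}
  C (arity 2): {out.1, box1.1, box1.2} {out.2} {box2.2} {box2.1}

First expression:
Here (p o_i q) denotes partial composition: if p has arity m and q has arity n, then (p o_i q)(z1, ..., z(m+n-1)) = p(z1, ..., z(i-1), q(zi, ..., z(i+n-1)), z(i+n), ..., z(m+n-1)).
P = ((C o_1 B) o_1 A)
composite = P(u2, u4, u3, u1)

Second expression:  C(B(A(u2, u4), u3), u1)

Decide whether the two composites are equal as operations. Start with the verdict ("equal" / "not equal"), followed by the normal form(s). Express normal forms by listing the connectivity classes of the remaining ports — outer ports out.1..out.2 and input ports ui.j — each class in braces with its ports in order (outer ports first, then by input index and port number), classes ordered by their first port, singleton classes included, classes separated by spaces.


The first composite normalizes to {out.1, u3.1} {out.2} {u1.1} {u1.2} {u2.1, u2.2, u3.2, u4.1, u4.2}
The second composite normalizes to {out.1, u3.1} {out.2} {u1.1} {u1.2} {u2.1, u2.2, u3.2, u4.1, u4.2}
Both agree, so they are equal.

equal: each reduces to {out.1, u3.1} {out.2} {u1.1} {u1.2} {u2.1, u2.2, u3.2, u4.1, u4.2}


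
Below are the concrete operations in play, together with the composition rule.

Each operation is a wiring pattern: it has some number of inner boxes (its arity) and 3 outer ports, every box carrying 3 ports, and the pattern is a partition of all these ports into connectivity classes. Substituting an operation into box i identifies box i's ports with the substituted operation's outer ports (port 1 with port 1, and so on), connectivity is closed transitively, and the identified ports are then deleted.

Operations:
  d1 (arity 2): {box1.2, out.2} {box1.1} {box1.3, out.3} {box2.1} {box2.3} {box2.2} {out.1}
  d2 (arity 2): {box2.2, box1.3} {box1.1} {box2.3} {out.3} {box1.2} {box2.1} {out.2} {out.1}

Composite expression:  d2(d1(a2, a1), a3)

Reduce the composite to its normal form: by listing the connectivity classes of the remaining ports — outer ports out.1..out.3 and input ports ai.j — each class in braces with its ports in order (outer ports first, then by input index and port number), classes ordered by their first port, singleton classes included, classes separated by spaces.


Two ports join when wires chain via d2-identified ports.
through d1, on inputs (a2, a1): {out.1} {out.2, a2.2} {out.3, a2.3} {a1.1} {a1.2} {a1.3} {a2.1} (out.j = stage outer ports)
through d2, on inputs (a2, a1, a3): {out.1} {out.2} {out.3} {a1.1} {a1.2} {a1.3} {a2.1} {a2.2} {a2.3, a3.2} {a3.1} {a3.3} (out.j = stage outer ports)

{out.1} {out.2} {out.3} {a1.1} {a1.2} {a1.3} {a2.1} {a2.2} {a2.3, a3.2} {a3.1} {a3.3}


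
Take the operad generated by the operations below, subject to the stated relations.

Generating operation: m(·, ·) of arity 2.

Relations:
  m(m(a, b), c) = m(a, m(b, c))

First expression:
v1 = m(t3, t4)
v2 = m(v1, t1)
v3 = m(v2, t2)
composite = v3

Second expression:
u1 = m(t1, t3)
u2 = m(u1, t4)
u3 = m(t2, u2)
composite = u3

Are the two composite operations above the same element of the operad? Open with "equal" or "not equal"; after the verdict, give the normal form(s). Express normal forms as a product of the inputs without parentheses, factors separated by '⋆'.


not equal — first t3 ⋆ t4 ⋆ t1 ⋆ t2, second t2 ⋆ t1 ⋆ t3 ⋆ t4

Reducing the first expression gives t3 ⋆ t4 ⋆ t1 ⋆ t2
Reducing the second expression gives t2 ⋆ t1 ⋆ t3 ⋆ t4
The normal forms differ: not equal.


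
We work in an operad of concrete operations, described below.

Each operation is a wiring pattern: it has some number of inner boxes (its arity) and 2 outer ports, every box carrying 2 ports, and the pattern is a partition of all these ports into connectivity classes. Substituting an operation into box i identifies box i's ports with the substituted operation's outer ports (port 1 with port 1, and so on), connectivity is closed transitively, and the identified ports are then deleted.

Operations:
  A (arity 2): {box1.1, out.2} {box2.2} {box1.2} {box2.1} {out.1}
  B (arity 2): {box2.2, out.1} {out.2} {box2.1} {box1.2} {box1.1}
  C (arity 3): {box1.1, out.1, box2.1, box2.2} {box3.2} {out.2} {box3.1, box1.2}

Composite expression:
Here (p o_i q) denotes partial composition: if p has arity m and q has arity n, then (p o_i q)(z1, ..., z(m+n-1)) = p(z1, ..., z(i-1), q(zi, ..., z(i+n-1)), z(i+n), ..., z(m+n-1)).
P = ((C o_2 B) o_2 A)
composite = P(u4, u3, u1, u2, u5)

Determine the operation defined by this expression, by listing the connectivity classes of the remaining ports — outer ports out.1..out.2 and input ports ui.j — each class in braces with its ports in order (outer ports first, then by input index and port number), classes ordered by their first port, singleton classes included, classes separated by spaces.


Two ports join when wires chain via C-identified ports.
stage A: inputs (u3, u1), connectivity {out.1} {out.2, u3.1} {u1.1} {u1.2} {u3.2}, out.j its boundary
stage B: inputs (u3, u1, u2), connectivity {out.1, u2.2} {out.2} {u1.1} {u1.2} {u2.1} {u3.1} {u3.2}, out.j its boundary
stage C: inputs (u4, u3, u1, u2, u5), connectivity {out.1, u2.2, u4.1} {out.2} {u1.1} {u1.2} {u2.1} {u3.1} {u3.2} {u4.2, u5.1} {u5.2}, out.j its boundary

{out.1, u2.2, u4.1} {out.2} {u1.1} {u1.2} {u2.1} {u3.1} {u3.2} {u4.2, u5.1} {u5.2}


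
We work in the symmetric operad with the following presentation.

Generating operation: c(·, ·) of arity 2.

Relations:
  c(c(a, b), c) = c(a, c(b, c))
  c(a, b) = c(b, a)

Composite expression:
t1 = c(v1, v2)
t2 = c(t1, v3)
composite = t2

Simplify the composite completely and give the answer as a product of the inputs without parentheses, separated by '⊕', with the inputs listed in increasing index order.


v1 ⊕ v2 ⊕ v3

With c associative and commutative, the v-input set is all that matters.
c(v1, v2) flattens to v1 ⊕ v2
c(c(v1, v2), v3) flattens to v1 ⊕ v2 ⊕ v3
commutativity sorts the factors: v1 ⊕ v2 ⊕ v3


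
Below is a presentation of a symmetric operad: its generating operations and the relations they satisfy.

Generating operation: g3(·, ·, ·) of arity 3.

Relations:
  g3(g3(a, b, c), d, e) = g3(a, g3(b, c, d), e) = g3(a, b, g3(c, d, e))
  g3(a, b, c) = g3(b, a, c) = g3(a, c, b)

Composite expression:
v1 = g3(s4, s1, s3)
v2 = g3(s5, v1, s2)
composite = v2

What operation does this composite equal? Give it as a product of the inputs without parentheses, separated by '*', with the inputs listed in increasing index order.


Shape and order are irrelevant to g3; the s-input set decides.
g3(s4, s1, s3) flattens to s4 * s1 * s3
g3(s5, g3(s4, s1, s3), s2) flattens to s5 * s4 * s1 * s3 * s2
the factors in increasing index order: s1 * s2 * s3 * s4 * s5

s1 * s2 * s3 * s4 * s5


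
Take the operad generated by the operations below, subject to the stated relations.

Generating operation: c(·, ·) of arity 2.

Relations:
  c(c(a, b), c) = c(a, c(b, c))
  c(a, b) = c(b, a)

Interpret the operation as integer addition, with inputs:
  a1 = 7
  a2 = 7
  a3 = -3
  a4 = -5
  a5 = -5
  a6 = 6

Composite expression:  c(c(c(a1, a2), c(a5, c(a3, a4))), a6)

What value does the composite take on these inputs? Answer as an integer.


7

c(a1, a2) = 14
c(a3, a4) = -8
c(a5, c(a3, a4)) = -13
c(c(a1, a2), c(a5, c(a3, a4))) = 1
c(c(c(a1, a2), c(a5, c(a3, a4))), a6) = 7


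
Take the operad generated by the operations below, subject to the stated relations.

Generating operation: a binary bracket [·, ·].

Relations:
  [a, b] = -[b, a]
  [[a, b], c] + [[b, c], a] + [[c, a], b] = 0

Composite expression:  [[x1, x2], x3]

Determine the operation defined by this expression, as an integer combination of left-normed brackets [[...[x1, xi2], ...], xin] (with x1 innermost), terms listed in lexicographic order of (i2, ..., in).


[[x1, x2], x3]

Expand each bracket as ab - ba; the x1-initial words give the coefficients.
Composite bracket: [[x1, x2], x3]
Applying ab - ba throughout gives 4 signed words (2^2 = 4).
Collect the words opening with x1:
  the word x1x2x3 carries sign +1 and contributes +[[x1, x2], x3]


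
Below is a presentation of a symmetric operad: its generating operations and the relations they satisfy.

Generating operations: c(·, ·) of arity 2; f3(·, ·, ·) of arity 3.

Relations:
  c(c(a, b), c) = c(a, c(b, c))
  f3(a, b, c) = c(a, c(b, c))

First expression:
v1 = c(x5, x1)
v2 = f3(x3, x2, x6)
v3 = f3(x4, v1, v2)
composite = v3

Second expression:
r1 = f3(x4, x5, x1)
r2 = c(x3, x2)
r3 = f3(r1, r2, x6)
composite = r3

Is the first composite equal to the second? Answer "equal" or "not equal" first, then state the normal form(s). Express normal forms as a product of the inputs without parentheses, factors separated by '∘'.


equal; the common form is x4 ∘ x5 ∘ x1 ∘ x3 ∘ x2 ∘ x6

Reducing the first expression gives x4 ∘ x5 ∘ x1 ∘ x3 ∘ x2 ∘ x6
Reducing the second expression gives x4 ∘ x5 ∘ x1 ∘ x3 ∘ x2 ∘ x6
The forms coincide; equal.


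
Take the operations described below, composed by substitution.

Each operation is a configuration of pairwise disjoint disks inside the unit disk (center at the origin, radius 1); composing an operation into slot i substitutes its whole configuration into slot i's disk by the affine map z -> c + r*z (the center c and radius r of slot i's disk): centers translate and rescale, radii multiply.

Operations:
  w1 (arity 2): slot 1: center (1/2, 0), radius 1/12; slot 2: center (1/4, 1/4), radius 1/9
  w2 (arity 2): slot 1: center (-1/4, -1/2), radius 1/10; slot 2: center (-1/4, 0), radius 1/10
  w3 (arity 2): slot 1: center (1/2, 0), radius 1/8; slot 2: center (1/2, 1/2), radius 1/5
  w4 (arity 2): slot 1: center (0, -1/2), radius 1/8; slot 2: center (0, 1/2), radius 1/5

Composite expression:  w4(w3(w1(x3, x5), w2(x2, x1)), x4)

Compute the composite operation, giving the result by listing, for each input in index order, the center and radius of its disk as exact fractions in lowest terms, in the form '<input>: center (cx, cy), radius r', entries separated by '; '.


Each x-disk chains the slot maps above it in w4; radii multiply.
input x3: applying the 3 nested substitutions gives center (9/128, -1/2), radius 1/768
input x5: applying the 3 nested substitutions gives center (17/256, -127/256), radius 1/576
input x2: applying the 3 nested substitutions gives center (9/160, -9/20), radius 1/400
input x1: applying the 3 nested substitutions gives center (9/160, -7/16), radius 1/400
input x4: applying the 1 nested substitution gives center (0, 1/2), radius 1/5

x1: center (9/160, -7/16), radius 1/400; x2: center (9/160, -9/20), radius 1/400; x3: center (9/128, -1/2), radius 1/768; x4: center (0, 1/2), radius 1/5; x5: center (17/256, -127/256), radius 1/576


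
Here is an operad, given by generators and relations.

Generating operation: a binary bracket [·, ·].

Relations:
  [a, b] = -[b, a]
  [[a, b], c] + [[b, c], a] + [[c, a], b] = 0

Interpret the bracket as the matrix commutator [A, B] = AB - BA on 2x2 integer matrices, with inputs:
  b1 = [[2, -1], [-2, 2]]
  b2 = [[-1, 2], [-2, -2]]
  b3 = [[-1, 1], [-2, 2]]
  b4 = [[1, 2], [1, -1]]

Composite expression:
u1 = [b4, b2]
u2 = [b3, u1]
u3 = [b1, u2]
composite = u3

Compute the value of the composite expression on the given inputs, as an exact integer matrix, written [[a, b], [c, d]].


[[-27, 18], [-36, 27]]

[b4, b2] = [[-6, 2], [5, 6]]
[b3, [b4, b2]] = [[9, 6], [39, -9]]
[b1, [b3, [b4, b2]]] = [[-27, 18], [-36, 27]]


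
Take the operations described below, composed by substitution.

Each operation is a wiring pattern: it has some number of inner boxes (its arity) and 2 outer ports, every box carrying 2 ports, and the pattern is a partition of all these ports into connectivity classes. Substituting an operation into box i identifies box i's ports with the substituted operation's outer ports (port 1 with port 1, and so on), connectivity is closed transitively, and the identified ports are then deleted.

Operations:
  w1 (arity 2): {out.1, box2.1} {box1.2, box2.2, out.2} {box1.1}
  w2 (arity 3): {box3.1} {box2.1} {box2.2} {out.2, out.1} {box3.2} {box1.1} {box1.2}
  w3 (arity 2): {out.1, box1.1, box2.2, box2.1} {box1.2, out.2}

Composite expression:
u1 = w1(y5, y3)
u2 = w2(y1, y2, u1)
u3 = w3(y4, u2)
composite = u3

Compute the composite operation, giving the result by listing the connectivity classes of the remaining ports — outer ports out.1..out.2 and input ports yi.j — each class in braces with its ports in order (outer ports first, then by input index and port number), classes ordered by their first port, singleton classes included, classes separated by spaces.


{out.1, y4.1} {out.2, y4.2} {y1.1} {y1.2} {y2.1} {y2.2} {y3.1} {y3.2, y5.2} {y5.1}

Connectivity passes through glued w3-boundaries; trace each wire chain.
through w1, on inputs (y5, y3): {out.1, y3.1} {out.2, y3.2, y5.2} {y5.1} (out.j = stage outer ports)
through w2, on inputs (y1, y2, y5, y3): {out.1, out.2} {y1.1} {y1.2} {y2.1} {y2.2} {y3.1} {y3.2, y5.2} {y5.1} (out.j = stage outer ports)
through w3, on inputs (y4, y1, y2, y5, y3): {out.1, y4.1} {out.2, y4.2} {y1.1} {y1.2} {y2.1} {y2.2} {y3.1} {y3.2, y5.2} {y5.1} (out.j = stage outer ports)


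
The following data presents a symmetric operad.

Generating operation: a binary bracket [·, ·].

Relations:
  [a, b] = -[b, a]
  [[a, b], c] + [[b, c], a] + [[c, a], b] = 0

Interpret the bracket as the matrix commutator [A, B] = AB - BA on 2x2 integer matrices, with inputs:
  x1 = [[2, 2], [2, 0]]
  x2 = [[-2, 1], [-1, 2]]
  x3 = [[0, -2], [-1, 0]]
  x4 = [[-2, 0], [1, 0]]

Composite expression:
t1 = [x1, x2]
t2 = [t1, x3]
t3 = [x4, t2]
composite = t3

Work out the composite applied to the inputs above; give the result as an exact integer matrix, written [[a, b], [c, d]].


[x1, x2] = [[-4, 10], [-6, 4]]
[[x1, x2], x3] = [[-22, 16], [-8, 22]]
[x4, [[x1, x2], x3]] = [[-16, -32], [-60, 16]]

[[-16, -32], [-60, 16]]


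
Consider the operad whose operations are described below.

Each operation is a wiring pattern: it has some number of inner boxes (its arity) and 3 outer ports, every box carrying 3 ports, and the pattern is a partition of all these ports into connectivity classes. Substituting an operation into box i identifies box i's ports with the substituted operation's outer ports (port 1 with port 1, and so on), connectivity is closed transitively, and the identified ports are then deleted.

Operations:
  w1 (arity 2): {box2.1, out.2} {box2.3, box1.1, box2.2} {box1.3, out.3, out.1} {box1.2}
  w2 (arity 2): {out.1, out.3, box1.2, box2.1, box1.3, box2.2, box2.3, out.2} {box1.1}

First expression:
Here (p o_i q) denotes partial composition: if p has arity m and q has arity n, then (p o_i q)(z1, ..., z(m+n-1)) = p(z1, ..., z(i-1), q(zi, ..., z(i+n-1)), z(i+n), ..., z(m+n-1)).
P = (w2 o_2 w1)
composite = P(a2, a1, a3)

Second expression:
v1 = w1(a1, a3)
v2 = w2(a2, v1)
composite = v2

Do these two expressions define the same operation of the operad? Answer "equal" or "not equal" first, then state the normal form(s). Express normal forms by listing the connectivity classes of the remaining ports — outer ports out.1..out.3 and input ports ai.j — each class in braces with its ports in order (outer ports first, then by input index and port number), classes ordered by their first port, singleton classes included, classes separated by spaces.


equal — both sides give {out.1, out.2, out.3, a1.3, a2.2, a2.3, a3.1} {a1.1, a3.2, a3.3} {a1.2} {a2.1}

The first composite normalizes to {out.1, out.2, out.3, a1.3, a2.2, a2.3, a3.1} {a1.1, a3.2, a3.3} {a1.2} {a2.1}
The second composite normalizes to {out.1, out.2, out.3, a1.3, a2.2, a2.3, a3.1} {a1.1, a3.2, a3.3} {a1.2} {a2.1}
Both agree, so they are equal.


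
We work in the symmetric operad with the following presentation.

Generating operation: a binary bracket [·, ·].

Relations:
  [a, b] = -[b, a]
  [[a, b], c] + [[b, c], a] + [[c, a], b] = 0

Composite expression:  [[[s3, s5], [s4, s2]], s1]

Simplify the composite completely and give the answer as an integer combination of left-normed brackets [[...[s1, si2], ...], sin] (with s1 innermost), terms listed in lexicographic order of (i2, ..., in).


-[[[[s1, s2], s4], s3], s5] + [[[[s1, s2], s4], s5], s3] + [[[[s1, s3], s5], s2], s4] - [[[[s1, s3], s5], s4], s2] + [[[[s1, s4], s2], s3], s5] - [[[[s1, s4], s2], s5], s3] - [[[[s1, s5], s3], s2], s4] + [[[[s1, s5], s3], s4], s2]

Skip Jacobi rewriting: expand, keep s1-initial words, read off terms.
Composite bracket: [[[s3, s5], [s4, s2]], s1]
Applying ab - ba throughout gives 16 signed words (2^4 = 16).
Collect the words opening with s1:
  s1s2s4s3s5 appears with sign -1, giving the term -[[[[s1, s2], s4], s3], s5]
  s1s2s4s5s3 appears with sign +1, giving the term +[[[[s1, s2], s4], s5], s3]
  s1s3s5s2s4 appears with sign +1, giving the term +[[[[s1, s3], s5], s2], s4]
  s1s3s5s4s2 appears with sign -1, giving the term -[[[[s1, s3], s5], s4], s2]
  s1s4s2s3s5 appears with sign +1, giving the term +[[[[s1, s4], s2], s3], s5]
  s1s4s2s5s3 appears with sign -1, giving the term -[[[[s1, s4], s2], s5], s3]
  s1s5s3s2s4 appears with sign -1, giving the term -[[[[s1, s5], s3], s2], s4]
  s1s5s3s4s2 appears with sign +1, giving the term +[[[[s1, s5], s3], s4], s2]
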